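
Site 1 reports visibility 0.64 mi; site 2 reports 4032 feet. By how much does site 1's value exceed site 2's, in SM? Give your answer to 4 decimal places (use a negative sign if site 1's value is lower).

site 2: 4032 ft = 0.763636 SM.
Difference: 0.640000 − 0.763636 = -0.1236 SM.

-0.1236 SM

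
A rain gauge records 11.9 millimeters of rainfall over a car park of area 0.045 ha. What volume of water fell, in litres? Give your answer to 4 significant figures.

Area: 0.045 ha = 450 m².
1 mm over 1 m² is 1 L, so volume = 11.9 × 450 = 5355 L.

5355 litres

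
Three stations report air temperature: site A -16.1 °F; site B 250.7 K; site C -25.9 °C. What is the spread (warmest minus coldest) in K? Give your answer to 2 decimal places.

site A: -16.1 °F = -26.722 °C.
site B: 250.7 K = -22.450 °C.
Spread: (-22.450) − (-26.722) = 4.272 °C.

4.27 K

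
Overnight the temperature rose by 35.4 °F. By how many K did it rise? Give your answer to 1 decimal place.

19.7 K

Converting a difference, only the 9/5 scale factor applies: ΔK = 35.4 × 0.5556 = 19.7 K.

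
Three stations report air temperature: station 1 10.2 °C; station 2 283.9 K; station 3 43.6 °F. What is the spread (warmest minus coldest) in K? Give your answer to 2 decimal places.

station 2: 283.9 K = 10.750 °C.
station 3: 43.6 °F = 6.444 °C.
Spread: 10.750 − 6.444 = 4.306 °C.

4.31 K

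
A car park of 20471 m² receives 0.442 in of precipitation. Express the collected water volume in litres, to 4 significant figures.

229800 litres

Depth: 0.442 in × 25.4 = 11.2268 mm.
1 mm over 1 m² is 1 L, so volume = 11.2268 × 20471 = 229823.82 L ≈ 229800 L.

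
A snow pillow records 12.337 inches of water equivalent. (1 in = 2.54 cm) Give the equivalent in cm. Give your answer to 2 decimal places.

1 in = 2.54 cm, so 12.337 × 2.54 = 31.34 cm.

31.34 cm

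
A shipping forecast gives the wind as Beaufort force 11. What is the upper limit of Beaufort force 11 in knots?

Beaufort 11 (violent storm) spans 56–63 knots.

63 kt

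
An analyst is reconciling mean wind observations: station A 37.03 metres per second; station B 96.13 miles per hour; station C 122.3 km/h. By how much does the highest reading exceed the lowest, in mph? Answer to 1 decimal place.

station A: 37.03 m/s = 82.834 mph.
station C: 122.3 km/h = 75.994 mph.
Spread: 96.130 − 75.994 = 20.1 mph.

20.1 mph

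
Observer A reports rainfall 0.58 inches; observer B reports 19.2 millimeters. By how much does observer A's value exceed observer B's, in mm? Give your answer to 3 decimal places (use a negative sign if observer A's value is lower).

observer A: 0.58 in = 14.73200 mm.
Difference: 14.73200 − 19.20000 = -4.468 mm.

-4.468 mm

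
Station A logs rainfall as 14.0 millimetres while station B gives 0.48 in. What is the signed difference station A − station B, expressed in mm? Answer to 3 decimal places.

1.808 mm

station B: 0.48 in = 12.19200 mm.
Difference: 14.00000 − 12.19200 = 1.808 mm.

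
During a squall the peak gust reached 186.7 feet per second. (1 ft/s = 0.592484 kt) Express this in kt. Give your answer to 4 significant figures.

1 ft/s = 0.592484 kt, so 186.7 × 0.592484 = 110.6 kt.

110.6 kt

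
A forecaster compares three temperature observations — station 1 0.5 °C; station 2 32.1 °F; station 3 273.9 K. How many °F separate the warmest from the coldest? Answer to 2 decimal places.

1.25 °F

station 2: 32.1 °F = 0.056 °C.
station 3: 273.9 K = 0.750 °C.
Spread: 0.750 − 0.056 = 0.694 °C = 1.25 °F.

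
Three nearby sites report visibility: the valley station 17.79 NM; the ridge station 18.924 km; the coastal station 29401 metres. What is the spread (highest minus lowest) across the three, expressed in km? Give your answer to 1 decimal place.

the valley station: 17.79 nmi = 32.947 km.
the coastal station: 29401 m = 29.401 km.
Spread: 32.947 − 18.924 = 14.0 km.

14.0 km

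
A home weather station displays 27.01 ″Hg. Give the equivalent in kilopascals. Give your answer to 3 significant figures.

91.5 kPa

1 inHg = 3.38639 kPa, so 27.01 × 3.38639 = 91.5 kPa.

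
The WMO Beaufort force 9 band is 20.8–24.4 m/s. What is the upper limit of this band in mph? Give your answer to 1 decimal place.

54.6 mph

20.8–24.4 m/s × 2.237 = 46.5–54.6 mph.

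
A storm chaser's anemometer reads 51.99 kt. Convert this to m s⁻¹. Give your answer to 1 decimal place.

1 kt = 0.514444 m/s, so 51.99 × 0.514444 = 26.7 m/s.

26.7 m/s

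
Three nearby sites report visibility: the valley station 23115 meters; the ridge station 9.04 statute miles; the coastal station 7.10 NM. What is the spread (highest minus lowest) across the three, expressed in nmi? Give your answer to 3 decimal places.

the valley station: 23115 m = 12.48110 nmi.
the ridge station: 9.04 SM = 7.85555 nmi.
Spread: 12.48110 − 7.10000 = 5.381 nmi.

5.381 nmi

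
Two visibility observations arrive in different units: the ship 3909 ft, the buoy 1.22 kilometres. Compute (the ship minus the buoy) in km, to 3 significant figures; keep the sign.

the ship: 3909 ft = 1.191463 km.
Difference: 1.191463 − 1.220000 = -0.0285 km.

-0.0285 km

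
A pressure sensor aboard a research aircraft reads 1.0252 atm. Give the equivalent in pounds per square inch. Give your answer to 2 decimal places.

1 atm = 14.6959 psi, so 1.0252 × 14.6959 = 15.07 psi.

15.07 psi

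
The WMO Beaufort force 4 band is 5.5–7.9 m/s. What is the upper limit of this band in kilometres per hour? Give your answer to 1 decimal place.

28.4 km/h

5.5–7.9 m/s × 3.6 = 19.8–28.4 km/h.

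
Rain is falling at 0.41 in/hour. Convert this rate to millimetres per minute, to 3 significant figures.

0.174 mm/minute

0.41 in/hour × 25.4 mm/in × 0.0166667 hour/minute = 0.174 mm/minute.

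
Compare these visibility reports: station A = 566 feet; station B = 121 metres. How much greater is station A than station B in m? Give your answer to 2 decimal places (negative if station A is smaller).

station A: 566 ft = 172.5168 m.
Difference: 172.5168 − 121.0000 = 51.52 m.

51.52 m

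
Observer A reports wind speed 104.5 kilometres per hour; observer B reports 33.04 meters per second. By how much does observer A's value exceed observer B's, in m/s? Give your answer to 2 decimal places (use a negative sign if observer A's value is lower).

-4.01 m/s

observer A: 104.5 km/h = 29.0278 m/s.
Difference: 29.0278 − 33.0400 = -4.01 m/s.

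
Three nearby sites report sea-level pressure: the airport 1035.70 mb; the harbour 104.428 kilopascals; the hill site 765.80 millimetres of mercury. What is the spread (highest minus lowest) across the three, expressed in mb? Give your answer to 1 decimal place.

23.3 mb

the harbour: 104.428 kPa = 1044.280 mb.
the hill site: 765.80 mmHg = 1020.983 mb.
Spread: 1044.280 − 1020.983 = 23.3 mb.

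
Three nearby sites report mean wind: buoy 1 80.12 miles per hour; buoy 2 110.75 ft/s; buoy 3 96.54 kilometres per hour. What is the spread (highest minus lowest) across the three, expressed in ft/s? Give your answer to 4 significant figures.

buoy 1: 80.12 mph = 117.5093 ft/s.
buoy 3: 96.54 km/h = 87.9812 ft/s.
Spread: 117.5093 − 87.9812 = 29.53 ft/s.

29.53 ft/s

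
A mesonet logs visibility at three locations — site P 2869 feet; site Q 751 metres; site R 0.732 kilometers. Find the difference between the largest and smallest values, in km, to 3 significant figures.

site P: 2869 ft = 0.87447 km.
site Q: 751 m = 0.75100 km.
Spread: 0.87447 − 0.73200 = 0.142 km.

0.142 km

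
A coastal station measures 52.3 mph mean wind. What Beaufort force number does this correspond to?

52.3 mph = 23.4 m/s, which is Beaufort 9 (strong gale, 20.8–24.4 m/s).

Beaufort force 9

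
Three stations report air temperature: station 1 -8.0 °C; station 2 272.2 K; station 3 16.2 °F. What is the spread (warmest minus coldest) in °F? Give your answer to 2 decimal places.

14.09 °F

station 2: 272.2 K = -0.950 °C.
station 3: 16.2 °F = -8.778 °C.
Spread: (-0.950) − (-8.778) = 7.828 °C = 14.09 °F.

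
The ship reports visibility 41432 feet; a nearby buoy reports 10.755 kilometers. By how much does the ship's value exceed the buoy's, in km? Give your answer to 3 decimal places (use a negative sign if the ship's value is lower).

the ship: 41432 ft = 12.62847 km.
Difference: 12.62847 − 10.75500 = 1.873 km.

1.873 km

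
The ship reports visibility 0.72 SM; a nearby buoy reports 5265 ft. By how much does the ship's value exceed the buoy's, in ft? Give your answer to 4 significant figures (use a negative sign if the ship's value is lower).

the ship: 0.72 SM = 3801.60 ft.
Difference: 3801.60 − 5265.00 = -1463 ft.

-1463 ft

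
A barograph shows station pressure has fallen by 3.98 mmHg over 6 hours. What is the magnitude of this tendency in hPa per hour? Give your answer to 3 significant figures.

3.98 mmHg / 6 h × 1.33322 hPa/mmHg = 0.884 hPa/h.

0.884 hPa per hour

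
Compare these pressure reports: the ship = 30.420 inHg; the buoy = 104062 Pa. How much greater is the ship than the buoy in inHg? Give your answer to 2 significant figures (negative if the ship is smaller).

-0.31 inHg

the buoy: 104062 Pa = 30.7295 inHg.
Difference: 30.4200 − 30.7295 = -0.31 inHg.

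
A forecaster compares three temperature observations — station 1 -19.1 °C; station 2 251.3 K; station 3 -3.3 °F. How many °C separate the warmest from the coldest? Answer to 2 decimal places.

station 2: 251.3 K = -21.850 °C.
station 3: -3.3 °F = -19.611 °C.
Spread: (-19.100) − (-21.850) = 2.750 °C.

2.75 °C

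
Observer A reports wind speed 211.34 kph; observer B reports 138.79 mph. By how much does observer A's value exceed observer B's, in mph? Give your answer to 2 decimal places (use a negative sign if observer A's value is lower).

-7.47 mph

observer A: 211.34 km/h = 131.3206 mph.
Difference: 131.3206 − 138.7900 = -7.47 mph.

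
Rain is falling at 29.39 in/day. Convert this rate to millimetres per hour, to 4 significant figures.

31.10 mm/hour

29.39 in/day × 25.4 mm/in × 0.0416667 day/hour = 31.10 mm/hour.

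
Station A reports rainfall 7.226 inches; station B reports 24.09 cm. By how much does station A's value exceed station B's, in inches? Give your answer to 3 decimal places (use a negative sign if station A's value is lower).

-2.258 in

station B: 24.09 cm = 9.48425 in.
Difference: 7.22600 − 9.48425 = -2.258 in.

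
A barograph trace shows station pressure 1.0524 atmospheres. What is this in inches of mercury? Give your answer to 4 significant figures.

1 atm = 29.9213 inHg, so 1.0524 × 29.9213 = 31.49 inHg.

31.49 inHg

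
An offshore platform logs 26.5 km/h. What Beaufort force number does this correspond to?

26.5 km/h = 7.4 m/s, which is Beaufort 4 (moderate breeze, 5.5–7.9 m/s).

Beaufort force 4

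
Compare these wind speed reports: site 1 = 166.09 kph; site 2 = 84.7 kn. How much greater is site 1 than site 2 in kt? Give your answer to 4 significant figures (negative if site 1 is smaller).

4.981 kt

site 1: 166.09 km/h = 89.68143 kt.
Difference: 89.68143 − 84.70000 = 4.981 kt.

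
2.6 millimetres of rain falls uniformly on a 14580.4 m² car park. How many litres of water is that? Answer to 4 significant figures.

37910 litres

1 mm over 1 m² is 1 L, so volume = 2.6 × 14580.4 = 37909.04 L ≈ 37910 L.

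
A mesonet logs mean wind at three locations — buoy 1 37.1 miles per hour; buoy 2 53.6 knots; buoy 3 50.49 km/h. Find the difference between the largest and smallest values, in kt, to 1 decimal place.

26.3 kt

buoy 1: 37.1 mph = 32.239 kt.
buoy 3: 50.49 km/h = 27.262 kt.
Spread: 53.600 − 27.262 = 26.3 kt.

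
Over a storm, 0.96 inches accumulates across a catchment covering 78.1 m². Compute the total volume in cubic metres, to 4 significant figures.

1.904 cubic metres

Depth: 0.96 in × 25.4 = 24.384 mm.
1 mm over 1 m² is 1 L, so volume = 24.384 × 78.1 = 1904.3904 L = 1.904 m³.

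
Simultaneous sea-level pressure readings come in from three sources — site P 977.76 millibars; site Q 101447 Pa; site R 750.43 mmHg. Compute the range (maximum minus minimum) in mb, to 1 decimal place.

36.7 mb

site Q: 101447 Pa = 1014.470 mb.
site R: 750.43 mmHg = 1000.491 mb.
Spread: 1014.470 − 977.760 = 36.7 mb.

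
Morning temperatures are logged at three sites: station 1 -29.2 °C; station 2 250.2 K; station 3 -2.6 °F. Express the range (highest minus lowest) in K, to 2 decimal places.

9.98 K

station 2: 250.2 K = -22.950 °C.
station 3: -2.6 °F = -19.222 °C.
Spread: (-19.222) − (-29.200) = 9.978 °C.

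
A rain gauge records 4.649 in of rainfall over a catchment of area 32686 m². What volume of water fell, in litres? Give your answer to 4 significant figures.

Depth: 4.649 in × 25.4 = 118.0846 mm.
1 mm over 1 m² is 1 L, so volume = 118.0846 × 32686 = 3859713.2 L ≈ 3860000 L.

3860000 litres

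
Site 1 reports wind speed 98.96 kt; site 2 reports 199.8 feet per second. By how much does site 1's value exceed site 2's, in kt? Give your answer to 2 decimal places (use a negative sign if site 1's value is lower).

site 2: 199.8 ft/s = 118.3783 kt.
Difference: 98.9600 − 118.3783 = -19.42 kt.

-19.42 kt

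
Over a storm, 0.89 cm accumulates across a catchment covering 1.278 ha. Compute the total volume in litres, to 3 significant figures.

114000 litres

Depth: 0.89 cm × 10 = 8.9 mm.
Area: 1.278 ha = 12780 m².
1 mm over 1 m² is 1 L, so volume = 8.9 × 12780 = 113742 L ≈ 114000 L.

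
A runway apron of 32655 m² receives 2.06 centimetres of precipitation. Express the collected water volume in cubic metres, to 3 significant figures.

673 cubic metres

Depth: 2.06 cm × 10 = 20.6 mm.
1 mm over 1 m² is 1 L, so volume = 20.6 × 32655 = 672693 L = 673 m³.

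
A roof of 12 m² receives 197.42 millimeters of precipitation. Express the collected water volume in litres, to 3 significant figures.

1 mm over 1 m² is 1 L, so volume = 197.42 × 12 = 2369.04 L ≈ 2370 L.

2370 litres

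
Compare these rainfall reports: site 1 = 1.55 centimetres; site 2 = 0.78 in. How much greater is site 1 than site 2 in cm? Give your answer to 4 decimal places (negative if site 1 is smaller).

-0.4312 cm

site 2: 0.78 in = 1.981200 cm.
Difference: 1.550000 − 1.981200 = -0.4312 cm.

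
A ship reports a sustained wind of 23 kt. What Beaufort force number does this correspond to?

23 kt lies in the Beaufort 6 band (strong breeze, 22–27 kt).

Beaufort force 6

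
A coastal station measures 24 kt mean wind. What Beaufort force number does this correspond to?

24 kt lies in the Beaufort 6 band (strong breeze, 22–27 kt).

Beaufort force 6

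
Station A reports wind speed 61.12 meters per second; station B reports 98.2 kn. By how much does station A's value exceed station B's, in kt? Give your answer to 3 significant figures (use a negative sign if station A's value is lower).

station A: 61.12 m/s = 118.808 kt.
Difference: 118.808 − 98.200 = 20.6 kt.

20.6 kt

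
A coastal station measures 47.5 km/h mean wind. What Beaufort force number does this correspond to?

Beaufort force 6

47.5 km/h = 13.2 m/s, which is Beaufort 6 (strong breeze, 10.8–13.8 m/s).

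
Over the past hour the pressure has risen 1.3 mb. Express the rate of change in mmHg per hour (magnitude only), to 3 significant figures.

0.975 mmHg per hour

1.3 mb / 1 h × 0.750062 mmHg/mb = 0.975 mmHg/h.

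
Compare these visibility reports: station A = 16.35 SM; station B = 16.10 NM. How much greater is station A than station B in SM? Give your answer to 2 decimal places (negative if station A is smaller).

station B: 16.10 nmi = 18.5275 SM.
Difference: 16.3500 − 18.5275 = -2.18 SM.

-2.18 SM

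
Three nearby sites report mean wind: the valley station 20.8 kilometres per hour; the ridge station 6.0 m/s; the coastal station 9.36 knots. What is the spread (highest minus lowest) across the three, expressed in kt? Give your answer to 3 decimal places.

the valley station: 20.8 km/h = 11.23110 kt.
the ridge station: 6.0 m/s = 11.66307 kt.
Spread: 11.66307 − 9.36000 = 2.303 kt.

2.303 kt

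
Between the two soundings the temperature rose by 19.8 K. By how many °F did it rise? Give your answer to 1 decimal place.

35.6 °F

Converting a difference, only the 9/5 scale factor applies: Δ°F = 19.8 × 1.8 = 35.6 °F.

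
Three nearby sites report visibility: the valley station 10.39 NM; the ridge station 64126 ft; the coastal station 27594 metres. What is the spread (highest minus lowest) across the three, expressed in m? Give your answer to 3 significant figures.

the valley station: 10.39 nmi = 19242.28 m.
the ridge station: 64126 ft = 19545.60 m.
Spread: 27594.00 − 19242.28 = 8350 m.

8350 m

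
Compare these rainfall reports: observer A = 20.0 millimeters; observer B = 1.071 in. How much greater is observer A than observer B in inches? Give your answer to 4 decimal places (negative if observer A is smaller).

observer A: 20.0 mm = 0.787402 in.
Difference: 0.787402 − 1.071000 = -0.2836 in.

-0.2836 in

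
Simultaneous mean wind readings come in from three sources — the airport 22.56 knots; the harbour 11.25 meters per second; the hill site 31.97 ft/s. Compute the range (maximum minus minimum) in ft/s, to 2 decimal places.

the airport: 22.56 kt = 38.0770 ft/s.
the harbour: 11.25 m/s = 36.9094 ft/s.
Spread: 38.0770 − 31.9700 = 6.11 ft/s.

6.11 ft/s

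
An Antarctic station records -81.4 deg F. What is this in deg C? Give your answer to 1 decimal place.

°C = (°F − 32) × 5/9 = (-81.4 − 32) / 1.8 = -63.0 °C.

-63.0 °C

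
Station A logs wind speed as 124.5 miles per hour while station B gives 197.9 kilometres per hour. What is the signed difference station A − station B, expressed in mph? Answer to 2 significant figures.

station B: 197.9 km/h = 122.969 mph.
Difference: 124.500 − 122.969 = 1.5 mph.

1.5 mph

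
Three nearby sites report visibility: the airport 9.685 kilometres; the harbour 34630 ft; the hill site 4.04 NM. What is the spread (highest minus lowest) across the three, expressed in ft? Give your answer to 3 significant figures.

the airport: 9.685 km = 31774.93 ft.
the hill site: 4.04 nmi = 24547.51 ft.
Spread: 34630.00 − 24547.51 = 10100 ft.

10100 ft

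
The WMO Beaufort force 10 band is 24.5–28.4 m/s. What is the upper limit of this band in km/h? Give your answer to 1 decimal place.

102.2 km/h

24.5–28.4 m/s × 3.6 = 88.2–102.2 km/h.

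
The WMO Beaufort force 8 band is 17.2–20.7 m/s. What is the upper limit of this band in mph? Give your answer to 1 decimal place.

46.3 mph

17.2–20.7 m/s × 2.237 = 38.5–46.3 mph.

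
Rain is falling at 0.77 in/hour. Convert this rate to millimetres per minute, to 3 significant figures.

0.326 mm/minute

0.77 in/hour × 25.4 mm/in × 0.0166667 hour/minute = 0.326 mm/minute.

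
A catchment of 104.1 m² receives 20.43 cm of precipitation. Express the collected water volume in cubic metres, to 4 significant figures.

21.27 cubic metres

Depth: 20.43 cm × 10 = 204.3 mm.
1 mm over 1 m² is 1 L, so volume = 204.3 × 104.1 = 21267.63 L = 21.27 m³.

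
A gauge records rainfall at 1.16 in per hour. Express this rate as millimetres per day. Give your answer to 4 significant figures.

1.16 in/hour × 25.4 mm/in × 24 hour/day = 707.1 mm/day.

707.1 mm/day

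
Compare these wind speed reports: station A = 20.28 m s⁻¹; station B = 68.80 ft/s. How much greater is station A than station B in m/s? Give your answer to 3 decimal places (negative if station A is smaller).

-0.690 m/s

station B: 68.80 ft/s = 20.97024 m/s.
Difference: 20.28000 − 20.97024 = -0.690 m/s.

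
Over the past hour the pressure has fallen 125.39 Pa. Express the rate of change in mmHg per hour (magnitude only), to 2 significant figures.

0.94 mmHg per hour

125.39 Pa / 1 h × 0.00750062 mmHg/Pa = 0.94 mmHg/h.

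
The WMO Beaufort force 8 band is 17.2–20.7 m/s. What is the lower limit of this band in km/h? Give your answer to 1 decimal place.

61.9 km/h

17.2–20.7 m/s × 3.6 = 61.9–74.5 km/h.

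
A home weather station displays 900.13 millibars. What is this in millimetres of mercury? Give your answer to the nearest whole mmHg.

675 mmHg

1 mb = 0.750062 mmHg, so 900.13 × 0.750062 = 675 mmHg.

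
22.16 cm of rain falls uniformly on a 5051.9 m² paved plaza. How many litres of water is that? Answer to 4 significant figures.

Depth: 22.16 cm × 10 = 221.6 mm.
1 mm over 1 m² is 1 L, so volume = 221.6 × 5051.9 = 1119501 L ≈ 1120000 L.

1120000 litres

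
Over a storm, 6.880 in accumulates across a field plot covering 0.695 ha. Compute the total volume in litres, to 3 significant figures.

1210000 litres

Depth: 6.880 in × 25.4 = 174.752 mm.
Area: 0.695 ha = 6950 m².
1 mm over 1 m² is 1 L, so volume = 174.752 × 6950 = 1214526.4 L ≈ 1210000 L.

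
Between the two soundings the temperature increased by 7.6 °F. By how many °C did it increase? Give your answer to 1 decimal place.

4.2 °C

Converting a difference, only the 9/5 scale factor applies: Δ°C = 7.6 × 0.5556 = 4.2 °C.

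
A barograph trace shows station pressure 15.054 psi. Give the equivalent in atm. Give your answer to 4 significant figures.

1 psi = 0.068046 atm, so 15.054 × 0.068046 = 1.024 atm.

1.024 atm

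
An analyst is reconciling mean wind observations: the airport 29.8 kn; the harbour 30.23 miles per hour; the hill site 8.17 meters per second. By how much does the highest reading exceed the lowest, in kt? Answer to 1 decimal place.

the harbour: 30.23 mph = 26.269 kt.
the hill site: 8.17 m/s = 15.881 kt.
Spread: 29.800 − 15.881 = 13.9 kt.

13.9 kt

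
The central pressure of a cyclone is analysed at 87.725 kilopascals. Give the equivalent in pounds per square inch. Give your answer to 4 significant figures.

12.72 psi

1 kPa = 0.145038 psi, so 87.725 × 0.145038 = 12.72 psi.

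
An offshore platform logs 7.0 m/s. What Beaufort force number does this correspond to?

7.0 m/s lies in the Beaufort 4 band (moderate breeze, 5.5–7.9 m/s).

Beaufort force 4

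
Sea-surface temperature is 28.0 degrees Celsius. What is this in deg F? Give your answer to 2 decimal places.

°F = °C × 9/5 + 32 = 28.0 × 1.8 + 32 = 82.40 °F.

82.40 °F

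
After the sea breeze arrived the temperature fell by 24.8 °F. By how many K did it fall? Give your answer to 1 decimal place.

13.8 K

A change of 1 °C equals a change of 1.8 °F: ΔK = 24.8 × 0.5556 = 13.8 K.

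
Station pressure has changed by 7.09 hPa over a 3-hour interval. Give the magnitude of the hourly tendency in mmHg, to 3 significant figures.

1.77 mmHg per hour

7.09 hPa / 3 h × 0.750062 mmHg/hPa = 1.77 mmHg/h.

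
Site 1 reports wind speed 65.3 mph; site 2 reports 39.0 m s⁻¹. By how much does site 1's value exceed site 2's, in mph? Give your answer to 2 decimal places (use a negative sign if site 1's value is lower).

site 2: 39.0 m/s = 87.2405 mph.
Difference: 65.3000 − 87.2405 = -21.94 mph.

-21.94 mph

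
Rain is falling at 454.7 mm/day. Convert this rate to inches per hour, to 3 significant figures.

0.746 in/hour

454.7 mm/day × 0.0393701 in/mm × 0.0416667 day/hour = 0.746 in/hour.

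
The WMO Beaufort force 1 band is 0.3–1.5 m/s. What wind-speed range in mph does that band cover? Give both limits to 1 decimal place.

0.3–1.5 m/s × 2.237 = 0.7–3.4 mph.

0.7 to 3.4 mph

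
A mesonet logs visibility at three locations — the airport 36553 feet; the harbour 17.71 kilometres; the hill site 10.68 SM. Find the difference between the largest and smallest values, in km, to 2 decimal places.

the airport: 36553 ft = 11.1414 km.
the hill site: 10.68 SM = 17.1878 km.
Spread: 17.7100 − 11.1414 = 6.57 km.

6.57 km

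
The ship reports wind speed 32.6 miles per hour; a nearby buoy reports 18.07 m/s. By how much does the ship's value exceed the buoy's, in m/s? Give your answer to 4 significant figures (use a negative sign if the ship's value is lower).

the ship: 32.6 mph = 14.573504 m/s.
Difference: 14.573504 − 18.070000 = -3.496 m/s.

-3.496 m/s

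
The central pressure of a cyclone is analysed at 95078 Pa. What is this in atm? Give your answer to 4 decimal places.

0.9383 atm

1 Pa = 9.86923e-06 atm, so 95078 × 9.86923e-06 = 0.9383 atm.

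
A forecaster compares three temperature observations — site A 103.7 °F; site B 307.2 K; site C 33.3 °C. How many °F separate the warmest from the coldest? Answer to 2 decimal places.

11.76 °F

site A: 103.7 °F = 39.833 °C.
site B: 307.2 K = 34.050 °C.
Spread: 39.833 − 33.300 = 6.533 °C = 11.76 °F.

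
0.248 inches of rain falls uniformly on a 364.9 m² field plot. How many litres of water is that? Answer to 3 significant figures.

2300 litres

Depth: 0.248 in × 25.4 = 6.2992 mm.
1 mm over 1 m² is 1 L, so volume = 6.2992 × 364.9 = 2298.5781 L ≈ 2300 L.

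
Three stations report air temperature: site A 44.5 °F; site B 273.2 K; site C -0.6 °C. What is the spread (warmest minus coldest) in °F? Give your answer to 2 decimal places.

site A: 44.5 °F = 6.944 °C.
site B: 273.2 K = 0.050 °C.
Spread: 6.944 − (-0.600) = 7.544 °C = 13.58 °F.

13.58 °F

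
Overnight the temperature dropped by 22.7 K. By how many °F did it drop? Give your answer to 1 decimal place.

40.9 °F

Converting a difference, only the 9/5 scale factor applies: Δ°F = 22.7 × 1.8 = 40.9 °F.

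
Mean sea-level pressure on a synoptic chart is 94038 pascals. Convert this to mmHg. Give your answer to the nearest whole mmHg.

705 mmHg

1 Pa = 0.00750062 mmHg, so 94038 × 0.00750062 = 705 mmHg.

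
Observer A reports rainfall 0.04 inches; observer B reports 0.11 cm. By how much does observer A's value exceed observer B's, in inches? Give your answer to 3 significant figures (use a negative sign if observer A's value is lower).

-0.00331 in

observer B: 0.11 cm = 0.0433071 in.
Difference: 0.0400000 − 0.0433071 = -0.00331 in.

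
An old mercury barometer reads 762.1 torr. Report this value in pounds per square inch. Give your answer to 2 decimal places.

14.74 psi

1 mmHg = 0.0193368 psi, so 762.1 × 0.0193368 = 14.74 psi.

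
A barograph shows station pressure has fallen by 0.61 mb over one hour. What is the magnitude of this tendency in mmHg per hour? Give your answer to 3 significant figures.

0.458 mmHg per hour

0.61 mb / 1 h × 0.750062 mmHg/mb = 0.458 mmHg/h.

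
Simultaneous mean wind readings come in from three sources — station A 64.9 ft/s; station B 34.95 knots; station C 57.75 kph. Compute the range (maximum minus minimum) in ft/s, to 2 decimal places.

station B: 34.95 kt = 58.9890 ft/s.
station C: 57.75 km/h = 52.6301 ft/s.
Spread: 64.9000 − 52.6301 = 12.27 ft/s.

12.27 ft/s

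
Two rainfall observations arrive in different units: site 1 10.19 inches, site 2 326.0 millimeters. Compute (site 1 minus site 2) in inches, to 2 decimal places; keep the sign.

site 2: 326.0 mm = 12.8346 in.
Difference: 10.1900 − 12.8346 = -2.64 in.

-2.64 in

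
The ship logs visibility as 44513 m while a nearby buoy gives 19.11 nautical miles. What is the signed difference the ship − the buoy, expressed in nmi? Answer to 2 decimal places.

4.93 nmi

the ship: 44513 m = 24.0351 nmi.
Difference: 24.0351 − 19.1100 = 4.93 nmi.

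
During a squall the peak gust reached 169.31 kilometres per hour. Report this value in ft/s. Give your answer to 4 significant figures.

154.3 ft/s

1 km/h = 0.911344 ft/s, so 169.31 × 0.911344 = 154.3 ft/s.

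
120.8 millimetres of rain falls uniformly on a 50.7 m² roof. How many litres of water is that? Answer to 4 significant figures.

6125 litres

1 mm over 1 m² is 1 L, so volume = 120.8 × 50.7 = 6124.56 L ≈ 6125 L.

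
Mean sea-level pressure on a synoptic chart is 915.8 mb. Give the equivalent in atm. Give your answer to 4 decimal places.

1 mb = 0.000986923 atm, so 915.8 × 0.000986923 = 0.9038 atm.

0.9038 atm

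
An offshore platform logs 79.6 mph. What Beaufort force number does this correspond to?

79.6 mph = 35.6 m/s, which is Beaufort 12 (hurricane force, ≥32.7 m/s).

Beaufort force 12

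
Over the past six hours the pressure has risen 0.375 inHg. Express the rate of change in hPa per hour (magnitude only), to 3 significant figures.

2.12 hPa per hour

0.375 inHg / 6 h × 33.8639 hPa/inHg = 2.12 hPa/h.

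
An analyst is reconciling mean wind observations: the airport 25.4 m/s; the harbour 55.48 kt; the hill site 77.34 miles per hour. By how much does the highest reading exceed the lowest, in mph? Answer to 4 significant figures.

the airport: 25.4 m/s = 56.8182 mph.
the harbour: 55.48 kt = 63.8452 mph.
Spread: 77.3400 − 56.8182 = 20.52 mph.

20.52 mph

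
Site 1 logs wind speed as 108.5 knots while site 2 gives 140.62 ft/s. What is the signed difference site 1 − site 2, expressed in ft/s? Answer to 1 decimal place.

42.5 ft/s

site 1: 108.5 kt = 183.127 ft/s.
Difference: 183.127 − 140.620 = 42.5 ft/s.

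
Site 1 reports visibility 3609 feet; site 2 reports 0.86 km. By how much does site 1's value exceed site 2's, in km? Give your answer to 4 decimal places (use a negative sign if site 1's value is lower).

0.2400 km

site 1: 3609 ft = 1.100023 km.
Difference: 1.100023 − 0.860000 = 0.2400 km.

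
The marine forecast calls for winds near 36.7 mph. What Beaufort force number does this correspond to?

36.7 mph = 16.4 m/s, which is Beaufort 7 (near gale, 13.9–17.1 m/s).

Beaufort force 7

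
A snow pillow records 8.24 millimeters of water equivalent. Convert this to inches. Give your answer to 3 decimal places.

1 mm = 0.0393701 in, so 8.24 × 0.0393701 = 0.324 in.

0.324 in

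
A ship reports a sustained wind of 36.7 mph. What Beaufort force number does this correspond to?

Beaufort force 7

36.7 mph = 16.4 m/s, which is Beaufort 7 (near gale, 13.9–17.1 m/s).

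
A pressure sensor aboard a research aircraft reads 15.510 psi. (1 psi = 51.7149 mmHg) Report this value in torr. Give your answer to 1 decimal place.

802.1 mmHg

1 psi = 51.7149 mmHg, so 15.510 × 51.7149 = 802.1 mmHg.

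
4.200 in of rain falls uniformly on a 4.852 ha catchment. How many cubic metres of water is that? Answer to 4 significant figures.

5176 cubic metres

Depth: 4.200 in × 25.4 = 106.68 mm.
Area: 4.852 ha = 48520 m².
1 mm over 1 m² is 1 L, so volume = 106.68 × 48520 = 5176113.6 L = 5176 m³.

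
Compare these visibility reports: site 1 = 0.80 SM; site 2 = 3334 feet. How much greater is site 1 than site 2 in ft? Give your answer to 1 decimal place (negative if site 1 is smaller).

890.0 ft

site 1: 0.80 SM = 4224.000 ft.
Difference: 4224.000 − 3334.000 = 890.0 ft.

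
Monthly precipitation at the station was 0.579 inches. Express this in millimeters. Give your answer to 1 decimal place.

1 in = 25.4 mm, so 0.579 × 25.4 = 14.7 mm.

14.7 mm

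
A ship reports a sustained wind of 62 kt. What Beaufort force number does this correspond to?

62 kt lies in the Beaufort 11 band (violent storm, 56–63 kt).

Beaufort force 11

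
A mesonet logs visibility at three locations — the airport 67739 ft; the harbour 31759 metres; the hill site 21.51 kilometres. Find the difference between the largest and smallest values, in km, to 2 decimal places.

the airport: 67739 ft = 20.6468 km.
the harbour: 31759 m = 31.7590 km.
Spread: 31.7590 − 20.6468 = 11.11 km.

11.11 km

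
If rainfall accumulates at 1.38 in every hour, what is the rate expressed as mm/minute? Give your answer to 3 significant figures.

0.584 mm/minute

1.38 in/hour × 25.4 mm/in × 0.0166667 hour/minute = 0.584 mm/minute.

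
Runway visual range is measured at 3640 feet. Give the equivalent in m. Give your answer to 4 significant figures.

1 ft = 0.3048 m, so 3640 × 0.3048 = 1109 m.

1109 m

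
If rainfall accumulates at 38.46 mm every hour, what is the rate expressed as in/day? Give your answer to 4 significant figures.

36.34 in/day

38.46 mm/hour × 0.0393701 in/mm × 24 hour/day = 36.34 in/day.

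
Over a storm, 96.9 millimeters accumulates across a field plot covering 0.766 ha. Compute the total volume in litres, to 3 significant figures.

742000 litres

Area: 0.766 ha = 7660 m².
1 mm over 1 m² is 1 L, so volume = 96.9 × 7660 = 742254 L ≈ 742000 L.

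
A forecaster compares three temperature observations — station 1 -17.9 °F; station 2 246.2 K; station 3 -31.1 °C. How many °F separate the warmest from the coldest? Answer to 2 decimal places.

7.47 °F

station 1: -17.9 °F = -27.722 °C.
station 2: 246.2 K = -26.950 °C.
Spread: (-26.950) − (-31.100) = 4.150 °C = 7.47 °F.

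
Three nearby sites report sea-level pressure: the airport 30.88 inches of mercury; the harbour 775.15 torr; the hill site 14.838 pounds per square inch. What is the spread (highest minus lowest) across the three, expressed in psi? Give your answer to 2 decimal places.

the airport: 30.88 inHg = 15.1668 psi.
the harbour: 775.15 mmHg = 14.9889 psi.
Spread: 15.1668 − 14.8380 = 0.33 psi.

0.33 psi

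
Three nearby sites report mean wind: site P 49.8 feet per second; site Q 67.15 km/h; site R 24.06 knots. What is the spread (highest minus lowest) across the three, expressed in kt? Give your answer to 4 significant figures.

12.20 kt

site P: 49.8 ft/s = 29.5057 kt.
site Q: 67.15 km/h = 36.2581 kt.
Spread: 36.2581 − 24.0600 = 12.20 kt.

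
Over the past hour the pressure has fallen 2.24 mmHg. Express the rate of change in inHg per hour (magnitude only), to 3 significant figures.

0.0882 inHg per hour

2.24 mmHg / 1 h × 0.0393701 inHg/mmHg = 0.0882 inHg/h.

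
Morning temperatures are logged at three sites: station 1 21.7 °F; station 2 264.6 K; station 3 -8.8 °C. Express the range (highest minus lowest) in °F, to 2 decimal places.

5.54 °F

station 1: 21.7 °F = -5.722 °C.
station 2: 264.6 K = -8.550 °C.
Spread: (-5.722) − (-8.800) = 3.078 °C = 5.54 °F.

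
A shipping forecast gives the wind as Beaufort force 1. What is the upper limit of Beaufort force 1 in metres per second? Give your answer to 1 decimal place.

1.5 m/s

Beaufort 1 (light air) spans 0.3–1.5 m/s.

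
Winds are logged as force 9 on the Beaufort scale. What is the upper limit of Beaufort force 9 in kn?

47 kt

Beaufort 9 (strong gale) spans 41–47 knots.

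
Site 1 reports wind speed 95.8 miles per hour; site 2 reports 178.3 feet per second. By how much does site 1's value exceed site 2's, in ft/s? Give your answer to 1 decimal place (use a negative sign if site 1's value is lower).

site 1: 95.8 mph = 140.507 ft/s.
Difference: 140.507 − 178.300 = -37.8 ft/s.

-37.8 ft/s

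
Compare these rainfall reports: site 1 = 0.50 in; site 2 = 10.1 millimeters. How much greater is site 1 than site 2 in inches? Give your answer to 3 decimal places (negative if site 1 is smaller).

0.102 in

site 2: 10.1 mm = 0.39764 in.
Difference: 0.50000 − 0.39764 = 0.102 in.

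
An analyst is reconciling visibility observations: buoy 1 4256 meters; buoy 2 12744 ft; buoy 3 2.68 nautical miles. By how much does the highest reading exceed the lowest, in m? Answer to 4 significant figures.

1079 m

buoy 2: 12744 ft = 3884.37 m.
buoy 3: 2.68 nmi = 4963.36 m.
Spread: 4963.36 − 3884.37 = 1079 m.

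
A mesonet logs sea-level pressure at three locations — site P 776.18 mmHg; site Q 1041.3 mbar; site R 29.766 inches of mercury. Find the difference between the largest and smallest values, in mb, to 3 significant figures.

site P: 776.18 mmHg = 1034.822 mb.
site R: 29.766 inHg = 1007.993 mb.
Spread: 1041.300 − 1007.993 = 33.3 mb.

33.3 mb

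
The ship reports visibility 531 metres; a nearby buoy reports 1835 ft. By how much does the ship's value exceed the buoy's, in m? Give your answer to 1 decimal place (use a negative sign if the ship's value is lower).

-28.3 m

the buoy: 1835 ft = 559.308 m.
Difference: 531.000 − 559.308 = -28.3 m.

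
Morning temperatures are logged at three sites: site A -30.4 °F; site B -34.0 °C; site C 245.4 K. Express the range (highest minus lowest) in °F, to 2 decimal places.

12.45 °F

site A: -30.4 °F = -34.667 °C.
site C: 245.4 K = -27.750 °C.
Spread: (-27.750) − (-34.667) = 6.917 °C = 12.45 °F.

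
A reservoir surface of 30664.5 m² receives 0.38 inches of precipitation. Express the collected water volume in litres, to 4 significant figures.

296000 litres

Depth: 0.38 in × 25.4 = 9.652 mm.
1 mm over 1 m² is 1 L, so volume = 9.652 × 30664.5 = 295973.75 L ≈ 296000 L.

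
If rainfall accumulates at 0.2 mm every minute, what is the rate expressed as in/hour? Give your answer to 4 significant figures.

0.2 mm/minute × 0.0393701 in/mm × 60 minute/hour = 0.4724 in/hour.

0.4724 in/hour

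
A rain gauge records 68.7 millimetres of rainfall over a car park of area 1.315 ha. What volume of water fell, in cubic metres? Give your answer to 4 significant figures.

903.4 cubic metres

Area: 1.315 ha = 13150 m².
1 mm over 1 m² is 1 L, so volume = 68.7 × 13150 = 903405 L = 903.4 m³.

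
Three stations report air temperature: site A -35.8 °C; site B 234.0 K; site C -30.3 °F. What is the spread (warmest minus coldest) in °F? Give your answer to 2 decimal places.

site B: 234.0 K = -39.150 °C.
site C: -30.3 °F = -34.611 °C.
Spread: (-34.611) − (-39.150) = 4.539 °C = 8.17 °F.

8.17 °F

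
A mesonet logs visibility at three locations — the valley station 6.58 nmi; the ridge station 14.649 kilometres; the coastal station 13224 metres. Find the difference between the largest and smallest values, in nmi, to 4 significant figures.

the ridge station: 14.649 km = 7.90983 nmi.
the coastal station: 13224 m = 7.14039 nmi.
Spread: 7.90983 − 6.58000 = 1.330 nmi.

1.330 nmi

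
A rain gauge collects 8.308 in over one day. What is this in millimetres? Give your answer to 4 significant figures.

211.0 mm

1 in = 25.4 mm, so 8.308 × 25.4 = 211.0 mm.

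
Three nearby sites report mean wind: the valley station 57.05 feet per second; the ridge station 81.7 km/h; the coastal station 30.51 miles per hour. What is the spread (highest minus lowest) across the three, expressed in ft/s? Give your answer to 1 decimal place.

the ridge station: 81.7 km/h = 74.457 ft/s.
the coastal station: 30.51 mph = 44.748 ft/s.
Spread: 74.457 − 44.748 = 29.7 ft/s.

29.7 ft/s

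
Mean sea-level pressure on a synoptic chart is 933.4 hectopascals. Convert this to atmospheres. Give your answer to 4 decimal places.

0.9212 atm

1 hPa = 0.000986923 atm, so 933.4 × 0.000986923 = 0.9212 atm.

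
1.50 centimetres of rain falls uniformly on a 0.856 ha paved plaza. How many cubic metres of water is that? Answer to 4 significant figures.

Depth: 1.50 cm × 10 = 15 mm.
Area: 0.856 ha = 8560 m².
1 mm over 1 m² is 1 L, so volume = 15 × 8560 = 128400 L = 128.4 m³.

128.4 cubic metres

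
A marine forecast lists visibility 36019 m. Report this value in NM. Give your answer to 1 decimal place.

1 m = 0.000539957 nmi, so 36019 × 0.000539957 = 19.4 nmi.

19.4 nmi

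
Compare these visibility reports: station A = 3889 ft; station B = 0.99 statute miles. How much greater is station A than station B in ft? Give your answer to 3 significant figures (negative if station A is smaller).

station B: 0.99 SM = 5227.20 ft.
Difference: 3889.00 − 5227.20 = -1340 ft.

-1340 ft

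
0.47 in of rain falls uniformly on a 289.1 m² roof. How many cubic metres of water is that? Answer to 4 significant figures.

3.451 cubic metres

Depth: 0.47 in × 25.4 = 11.938 mm.
1 mm over 1 m² is 1 L, so volume = 11.938 × 289.1 = 3451.2758 L = 3.451 m³.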